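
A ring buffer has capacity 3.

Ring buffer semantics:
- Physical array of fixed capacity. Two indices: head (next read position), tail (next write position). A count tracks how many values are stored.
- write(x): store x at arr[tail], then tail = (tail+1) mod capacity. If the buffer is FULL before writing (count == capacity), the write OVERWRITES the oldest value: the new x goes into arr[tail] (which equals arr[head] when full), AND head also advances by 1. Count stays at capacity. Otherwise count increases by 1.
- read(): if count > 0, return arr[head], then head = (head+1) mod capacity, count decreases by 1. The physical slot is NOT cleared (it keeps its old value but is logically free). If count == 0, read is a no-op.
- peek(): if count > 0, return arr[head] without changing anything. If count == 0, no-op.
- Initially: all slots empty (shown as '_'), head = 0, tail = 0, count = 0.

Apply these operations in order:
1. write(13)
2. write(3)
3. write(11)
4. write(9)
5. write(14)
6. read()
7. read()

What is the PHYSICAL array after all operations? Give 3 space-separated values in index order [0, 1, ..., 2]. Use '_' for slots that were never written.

Answer: 9 14 11

Derivation:
After op 1 (write(13)): arr=[13 _ _] head=0 tail=1 count=1
After op 2 (write(3)): arr=[13 3 _] head=0 tail=2 count=2
After op 3 (write(11)): arr=[13 3 11] head=0 tail=0 count=3
After op 4 (write(9)): arr=[9 3 11] head=1 tail=1 count=3
After op 5 (write(14)): arr=[9 14 11] head=2 tail=2 count=3
After op 6 (read()): arr=[9 14 11] head=0 tail=2 count=2
After op 7 (read()): arr=[9 14 11] head=1 tail=2 count=1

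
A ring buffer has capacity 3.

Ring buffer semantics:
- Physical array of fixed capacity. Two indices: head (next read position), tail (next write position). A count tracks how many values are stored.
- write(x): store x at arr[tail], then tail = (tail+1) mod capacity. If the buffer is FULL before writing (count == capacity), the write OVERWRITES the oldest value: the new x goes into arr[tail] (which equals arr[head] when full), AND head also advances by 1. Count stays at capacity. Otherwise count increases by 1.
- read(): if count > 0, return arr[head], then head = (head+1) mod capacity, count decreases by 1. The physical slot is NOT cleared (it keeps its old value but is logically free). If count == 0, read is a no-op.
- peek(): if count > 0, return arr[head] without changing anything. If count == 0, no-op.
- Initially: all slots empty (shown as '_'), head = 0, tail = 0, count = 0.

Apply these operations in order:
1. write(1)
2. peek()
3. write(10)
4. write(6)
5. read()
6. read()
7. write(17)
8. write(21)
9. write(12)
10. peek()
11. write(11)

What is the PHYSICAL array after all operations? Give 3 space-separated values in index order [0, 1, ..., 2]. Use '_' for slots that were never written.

Answer: 11 21 12

Derivation:
After op 1 (write(1)): arr=[1 _ _] head=0 tail=1 count=1
After op 2 (peek()): arr=[1 _ _] head=0 tail=1 count=1
After op 3 (write(10)): arr=[1 10 _] head=0 tail=2 count=2
After op 4 (write(6)): arr=[1 10 6] head=0 tail=0 count=3
After op 5 (read()): arr=[1 10 6] head=1 tail=0 count=2
After op 6 (read()): arr=[1 10 6] head=2 tail=0 count=1
After op 7 (write(17)): arr=[17 10 6] head=2 tail=1 count=2
After op 8 (write(21)): arr=[17 21 6] head=2 tail=2 count=3
After op 9 (write(12)): arr=[17 21 12] head=0 tail=0 count=3
After op 10 (peek()): arr=[17 21 12] head=0 tail=0 count=3
After op 11 (write(11)): arr=[11 21 12] head=1 tail=1 count=3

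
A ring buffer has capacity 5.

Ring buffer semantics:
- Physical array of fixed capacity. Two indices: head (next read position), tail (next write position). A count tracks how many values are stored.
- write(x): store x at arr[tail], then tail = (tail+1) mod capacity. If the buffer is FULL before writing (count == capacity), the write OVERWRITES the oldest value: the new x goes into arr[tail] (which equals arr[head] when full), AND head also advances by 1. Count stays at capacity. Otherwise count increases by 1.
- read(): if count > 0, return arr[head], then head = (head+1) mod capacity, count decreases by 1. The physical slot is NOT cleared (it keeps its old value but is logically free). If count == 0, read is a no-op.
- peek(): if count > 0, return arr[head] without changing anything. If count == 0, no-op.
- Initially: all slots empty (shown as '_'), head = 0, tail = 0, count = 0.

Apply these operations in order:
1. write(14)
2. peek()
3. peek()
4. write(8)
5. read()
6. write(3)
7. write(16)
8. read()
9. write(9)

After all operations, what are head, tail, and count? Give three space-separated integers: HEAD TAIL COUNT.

After op 1 (write(14)): arr=[14 _ _ _ _] head=0 tail=1 count=1
After op 2 (peek()): arr=[14 _ _ _ _] head=0 tail=1 count=1
After op 3 (peek()): arr=[14 _ _ _ _] head=0 tail=1 count=1
After op 4 (write(8)): arr=[14 8 _ _ _] head=0 tail=2 count=2
After op 5 (read()): arr=[14 8 _ _ _] head=1 tail=2 count=1
After op 6 (write(3)): arr=[14 8 3 _ _] head=1 tail=3 count=2
After op 7 (write(16)): arr=[14 8 3 16 _] head=1 tail=4 count=3
After op 8 (read()): arr=[14 8 3 16 _] head=2 tail=4 count=2
After op 9 (write(9)): arr=[14 8 3 16 9] head=2 tail=0 count=3

Answer: 2 0 3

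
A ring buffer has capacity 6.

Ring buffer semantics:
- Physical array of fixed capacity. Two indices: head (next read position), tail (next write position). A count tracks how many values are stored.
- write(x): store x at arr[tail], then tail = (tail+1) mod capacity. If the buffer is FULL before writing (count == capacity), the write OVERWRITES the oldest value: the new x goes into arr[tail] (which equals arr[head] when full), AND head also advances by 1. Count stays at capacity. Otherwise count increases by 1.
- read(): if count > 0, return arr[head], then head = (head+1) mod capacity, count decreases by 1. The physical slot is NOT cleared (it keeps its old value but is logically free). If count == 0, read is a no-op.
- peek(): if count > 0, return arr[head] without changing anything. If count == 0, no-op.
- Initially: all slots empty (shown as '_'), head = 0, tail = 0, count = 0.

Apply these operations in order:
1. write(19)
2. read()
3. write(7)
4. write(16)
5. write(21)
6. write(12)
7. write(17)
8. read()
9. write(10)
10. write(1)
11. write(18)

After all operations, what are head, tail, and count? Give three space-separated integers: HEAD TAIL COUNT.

Answer: 3 3 6

Derivation:
After op 1 (write(19)): arr=[19 _ _ _ _ _] head=0 tail=1 count=1
After op 2 (read()): arr=[19 _ _ _ _ _] head=1 tail=1 count=0
After op 3 (write(7)): arr=[19 7 _ _ _ _] head=1 tail=2 count=1
After op 4 (write(16)): arr=[19 7 16 _ _ _] head=1 tail=3 count=2
After op 5 (write(21)): arr=[19 7 16 21 _ _] head=1 tail=4 count=3
After op 6 (write(12)): arr=[19 7 16 21 12 _] head=1 tail=5 count=4
After op 7 (write(17)): arr=[19 7 16 21 12 17] head=1 tail=0 count=5
After op 8 (read()): arr=[19 7 16 21 12 17] head=2 tail=0 count=4
After op 9 (write(10)): arr=[10 7 16 21 12 17] head=2 tail=1 count=5
After op 10 (write(1)): arr=[10 1 16 21 12 17] head=2 tail=2 count=6
After op 11 (write(18)): arr=[10 1 18 21 12 17] head=3 tail=3 count=6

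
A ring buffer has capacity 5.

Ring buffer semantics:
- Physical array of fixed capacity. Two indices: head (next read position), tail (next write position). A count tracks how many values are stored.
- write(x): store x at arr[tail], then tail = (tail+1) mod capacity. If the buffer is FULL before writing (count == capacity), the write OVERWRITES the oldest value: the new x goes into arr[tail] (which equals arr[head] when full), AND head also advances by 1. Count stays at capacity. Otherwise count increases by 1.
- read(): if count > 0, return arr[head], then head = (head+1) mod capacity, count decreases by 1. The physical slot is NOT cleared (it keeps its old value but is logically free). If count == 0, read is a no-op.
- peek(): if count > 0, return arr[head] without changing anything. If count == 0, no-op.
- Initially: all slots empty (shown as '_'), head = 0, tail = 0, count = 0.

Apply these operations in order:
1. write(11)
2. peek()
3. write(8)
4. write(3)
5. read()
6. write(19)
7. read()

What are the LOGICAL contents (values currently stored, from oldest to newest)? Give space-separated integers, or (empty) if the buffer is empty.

Answer: 3 19

Derivation:
After op 1 (write(11)): arr=[11 _ _ _ _] head=0 tail=1 count=1
After op 2 (peek()): arr=[11 _ _ _ _] head=0 tail=1 count=1
After op 3 (write(8)): arr=[11 8 _ _ _] head=0 tail=2 count=2
After op 4 (write(3)): arr=[11 8 3 _ _] head=0 tail=3 count=3
After op 5 (read()): arr=[11 8 3 _ _] head=1 tail=3 count=2
After op 6 (write(19)): arr=[11 8 3 19 _] head=1 tail=4 count=3
After op 7 (read()): arr=[11 8 3 19 _] head=2 tail=4 count=2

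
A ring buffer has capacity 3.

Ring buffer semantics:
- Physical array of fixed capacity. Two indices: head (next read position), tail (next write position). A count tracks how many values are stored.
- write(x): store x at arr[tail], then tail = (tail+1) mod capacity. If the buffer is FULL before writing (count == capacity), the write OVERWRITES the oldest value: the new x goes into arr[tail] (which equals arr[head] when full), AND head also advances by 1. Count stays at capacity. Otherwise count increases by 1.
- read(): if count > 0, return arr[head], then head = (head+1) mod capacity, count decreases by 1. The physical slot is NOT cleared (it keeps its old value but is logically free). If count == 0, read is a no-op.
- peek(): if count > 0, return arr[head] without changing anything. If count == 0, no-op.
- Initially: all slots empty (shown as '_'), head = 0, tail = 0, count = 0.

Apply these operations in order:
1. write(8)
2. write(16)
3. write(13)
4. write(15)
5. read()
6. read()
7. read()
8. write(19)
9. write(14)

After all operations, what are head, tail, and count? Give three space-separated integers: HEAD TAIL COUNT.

After op 1 (write(8)): arr=[8 _ _] head=0 tail=1 count=1
After op 2 (write(16)): arr=[8 16 _] head=0 tail=2 count=2
After op 3 (write(13)): arr=[8 16 13] head=0 tail=0 count=3
After op 4 (write(15)): arr=[15 16 13] head=1 tail=1 count=3
After op 5 (read()): arr=[15 16 13] head=2 tail=1 count=2
After op 6 (read()): arr=[15 16 13] head=0 tail=1 count=1
After op 7 (read()): arr=[15 16 13] head=1 tail=1 count=0
After op 8 (write(19)): arr=[15 19 13] head=1 tail=2 count=1
After op 9 (write(14)): arr=[15 19 14] head=1 tail=0 count=2

Answer: 1 0 2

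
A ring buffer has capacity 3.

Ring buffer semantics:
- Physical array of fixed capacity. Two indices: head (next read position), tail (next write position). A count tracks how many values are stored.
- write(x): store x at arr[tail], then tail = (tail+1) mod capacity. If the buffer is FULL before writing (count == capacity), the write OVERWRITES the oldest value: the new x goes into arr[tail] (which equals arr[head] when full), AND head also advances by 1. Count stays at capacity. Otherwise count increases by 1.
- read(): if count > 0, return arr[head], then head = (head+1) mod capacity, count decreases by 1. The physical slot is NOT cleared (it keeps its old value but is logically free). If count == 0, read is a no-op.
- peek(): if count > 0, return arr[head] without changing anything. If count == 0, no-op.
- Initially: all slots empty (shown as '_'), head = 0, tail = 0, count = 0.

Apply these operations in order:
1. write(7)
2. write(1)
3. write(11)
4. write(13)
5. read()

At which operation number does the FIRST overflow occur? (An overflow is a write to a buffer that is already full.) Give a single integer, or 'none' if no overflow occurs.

After op 1 (write(7)): arr=[7 _ _] head=0 tail=1 count=1
After op 2 (write(1)): arr=[7 1 _] head=0 tail=2 count=2
After op 3 (write(11)): arr=[7 1 11] head=0 tail=0 count=3
After op 4 (write(13)): arr=[13 1 11] head=1 tail=1 count=3
After op 5 (read()): arr=[13 1 11] head=2 tail=1 count=2

Answer: 4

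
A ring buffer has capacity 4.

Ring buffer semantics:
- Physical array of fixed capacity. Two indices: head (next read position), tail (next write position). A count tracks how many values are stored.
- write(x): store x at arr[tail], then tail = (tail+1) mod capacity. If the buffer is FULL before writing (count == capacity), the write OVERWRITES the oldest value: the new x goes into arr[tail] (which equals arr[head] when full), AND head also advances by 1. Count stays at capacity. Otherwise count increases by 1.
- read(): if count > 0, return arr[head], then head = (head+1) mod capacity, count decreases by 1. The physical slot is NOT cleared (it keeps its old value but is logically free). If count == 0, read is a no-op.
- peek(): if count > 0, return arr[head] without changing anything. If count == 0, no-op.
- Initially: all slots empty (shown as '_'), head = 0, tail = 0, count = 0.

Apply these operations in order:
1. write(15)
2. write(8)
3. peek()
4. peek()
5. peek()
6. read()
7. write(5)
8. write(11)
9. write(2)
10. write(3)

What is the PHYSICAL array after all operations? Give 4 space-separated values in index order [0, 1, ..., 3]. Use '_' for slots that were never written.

After op 1 (write(15)): arr=[15 _ _ _] head=0 tail=1 count=1
After op 2 (write(8)): arr=[15 8 _ _] head=0 tail=2 count=2
After op 3 (peek()): arr=[15 8 _ _] head=0 tail=2 count=2
After op 4 (peek()): arr=[15 8 _ _] head=0 tail=2 count=2
After op 5 (peek()): arr=[15 8 _ _] head=0 tail=2 count=2
After op 6 (read()): arr=[15 8 _ _] head=1 tail=2 count=1
After op 7 (write(5)): arr=[15 8 5 _] head=1 tail=3 count=2
After op 8 (write(11)): arr=[15 8 5 11] head=1 tail=0 count=3
After op 9 (write(2)): arr=[2 8 5 11] head=1 tail=1 count=4
After op 10 (write(3)): arr=[2 3 5 11] head=2 tail=2 count=4

Answer: 2 3 5 11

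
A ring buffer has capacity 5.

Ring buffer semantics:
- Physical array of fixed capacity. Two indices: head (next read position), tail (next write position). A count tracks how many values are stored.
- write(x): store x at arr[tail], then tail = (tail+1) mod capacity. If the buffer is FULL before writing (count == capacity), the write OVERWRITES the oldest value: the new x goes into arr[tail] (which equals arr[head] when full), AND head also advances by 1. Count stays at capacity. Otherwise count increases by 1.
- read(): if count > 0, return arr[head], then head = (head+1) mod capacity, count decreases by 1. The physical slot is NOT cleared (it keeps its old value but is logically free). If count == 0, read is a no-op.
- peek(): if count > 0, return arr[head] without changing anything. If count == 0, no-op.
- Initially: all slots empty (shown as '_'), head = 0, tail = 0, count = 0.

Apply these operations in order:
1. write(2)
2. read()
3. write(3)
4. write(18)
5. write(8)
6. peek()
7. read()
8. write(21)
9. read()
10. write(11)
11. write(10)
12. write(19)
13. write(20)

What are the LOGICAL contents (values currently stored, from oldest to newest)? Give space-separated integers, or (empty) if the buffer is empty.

Answer: 21 11 10 19 20

Derivation:
After op 1 (write(2)): arr=[2 _ _ _ _] head=0 tail=1 count=1
After op 2 (read()): arr=[2 _ _ _ _] head=1 tail=1 count=0
After op 3 (write(3)): arr=[2 3 _ _ _] head=1 tail=2 count=1
After op 4 (write(18)): arr=[2 3 18 _ _] head=1 tail=3 count=2
After op 5 (write(8)): arr=[2 3 18 8 _] head=1 tail=4 count=3
After op 6 (peek()): arr=[2 3 18 8 _] head=1 tail=4 count=3
After op 7 (read()): arr=[2 3 18 8 _] head=2 tail=4 count=2
After op 8 (write(21)): arr=[2 3 18 8 21] head=2 tail=0 count=3
After op 9 (read()): arr=[2 3 18 8 21] head=3 tail=0 count=2
After op 10 (write(11)): arr=[11 3 18 8 21] head=3 tail=1 count=3
After op 11 (write(10)): arr=[11 10 18 8 21] head=3 tail=2 count=4
After op 12 (write(19)): arr=[11 10 19 8 21] head=3 tail=3 count=5
After op 13 (write(20)): arr=[11 10 19 20 21] head=4 tail=4 count=5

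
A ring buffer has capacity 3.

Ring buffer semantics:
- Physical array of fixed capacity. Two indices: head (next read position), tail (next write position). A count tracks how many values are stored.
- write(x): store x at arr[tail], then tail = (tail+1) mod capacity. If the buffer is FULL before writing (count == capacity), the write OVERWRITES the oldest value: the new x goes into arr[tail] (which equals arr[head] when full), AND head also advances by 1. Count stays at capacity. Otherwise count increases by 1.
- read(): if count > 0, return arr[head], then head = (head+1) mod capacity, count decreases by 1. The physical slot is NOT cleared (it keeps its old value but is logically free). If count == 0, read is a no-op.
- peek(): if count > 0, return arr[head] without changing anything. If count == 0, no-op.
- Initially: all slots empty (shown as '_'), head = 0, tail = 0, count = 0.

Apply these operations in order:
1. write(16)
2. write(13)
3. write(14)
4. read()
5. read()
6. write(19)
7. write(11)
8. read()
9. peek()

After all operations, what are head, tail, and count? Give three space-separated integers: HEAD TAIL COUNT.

Answer: 0 2 2

Derivation:
After op 1 (write(16)): arr=[16 _ _] head=0 tail=1 count=1
After op 2 (write(13)): arr=[16 13 _] head=0 tail=2 count=2
After op 3 (write(14)): arr=[16 13 14] head=0 tail=0 count=3
After op 4 (read()): arr=[16 13 14] head=1 tail=0 count=2
After op 5 (read()): arr=[16 13 14] head=2 tail=0 count=1
After op 6 (write(19)): arr=[19 13 14] head=2 tail=1 count=2
After op 7 (write(11)): arr=[19 11 14] head=2 tail=2 count=3
After op 8 (read()): arr=[19 11 14] head=0 tail=2 count=2
After op 9 (peek()): arr=[19 11 14] head=0 tail=2 count=2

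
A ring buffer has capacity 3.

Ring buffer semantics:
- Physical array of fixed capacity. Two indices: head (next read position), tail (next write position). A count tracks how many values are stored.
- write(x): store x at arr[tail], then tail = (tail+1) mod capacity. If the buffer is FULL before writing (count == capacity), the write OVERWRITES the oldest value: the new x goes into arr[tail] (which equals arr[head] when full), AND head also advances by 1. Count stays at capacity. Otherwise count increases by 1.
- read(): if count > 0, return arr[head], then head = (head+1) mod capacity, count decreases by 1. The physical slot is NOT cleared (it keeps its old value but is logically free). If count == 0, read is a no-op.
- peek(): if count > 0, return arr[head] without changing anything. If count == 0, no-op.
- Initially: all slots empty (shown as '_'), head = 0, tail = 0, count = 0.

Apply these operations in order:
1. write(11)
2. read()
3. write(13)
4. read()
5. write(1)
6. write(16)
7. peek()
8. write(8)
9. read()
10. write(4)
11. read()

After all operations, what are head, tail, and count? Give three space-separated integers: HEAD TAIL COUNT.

Answer: 1 0 2

Derivation:
After op 1 (write(11)): arr=[11 _ _] head=0 tail=1 count=1
After op 2 (read()): arr=[11 _ _] head=1 tail=1 count=0
After op 3 (write(13)): arr=[11 13 _] head=1 tail=2 count=1
After op 4 (read()): arr=[11 13 _] head=2 tail=2 count=0
After op 5 (write(1)): arr=[11 13 1] head=2 tail=0 count=1
After op 6 (write(16)): arr=[16 13 1] head=2 tail=1 count=2
After op 7 (peek()): arr=[16 13 1] head=2 tail=1 count=2
After op 8 (write(8)): arr=[16 8 1] head=2 tail=2 count=3
After op 9 (read()): arr=[16 8 1] head=0 tail=2 count=2
After op 10 (write(4)): arr=[16 8 4] head=0 tail=0 count=3
After op 11 (read()): arr=[16 8 4] head=1 tail=0 count=2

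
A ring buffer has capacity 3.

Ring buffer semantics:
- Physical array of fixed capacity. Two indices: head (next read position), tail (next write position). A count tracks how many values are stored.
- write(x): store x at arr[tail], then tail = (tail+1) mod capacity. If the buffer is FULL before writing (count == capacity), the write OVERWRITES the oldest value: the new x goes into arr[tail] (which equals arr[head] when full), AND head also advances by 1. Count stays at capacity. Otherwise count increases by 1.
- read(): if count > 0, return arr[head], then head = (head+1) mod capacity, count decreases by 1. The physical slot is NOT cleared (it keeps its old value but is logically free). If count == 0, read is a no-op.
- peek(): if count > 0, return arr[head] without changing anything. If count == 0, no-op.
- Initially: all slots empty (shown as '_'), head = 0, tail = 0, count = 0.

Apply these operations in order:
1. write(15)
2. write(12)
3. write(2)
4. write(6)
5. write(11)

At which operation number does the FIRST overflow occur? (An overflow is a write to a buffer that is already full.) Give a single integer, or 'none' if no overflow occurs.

After op 1 (write(15)): arr=[15 _ _] head=0 tail=1 count=1
After op 2 (write(12)): arr=[15 12 _] head=0 tail=2 count=2
After op 3 (write(2)): arr=[15 12 2] head=0 tail=0 count=3
After op 4 (write(6)): arr=[6 12 2] head=1 tail=1 count=3
After op 5 (write(11)): arr=[6 11 2] head=2 tail=2 count=3

Answer: 4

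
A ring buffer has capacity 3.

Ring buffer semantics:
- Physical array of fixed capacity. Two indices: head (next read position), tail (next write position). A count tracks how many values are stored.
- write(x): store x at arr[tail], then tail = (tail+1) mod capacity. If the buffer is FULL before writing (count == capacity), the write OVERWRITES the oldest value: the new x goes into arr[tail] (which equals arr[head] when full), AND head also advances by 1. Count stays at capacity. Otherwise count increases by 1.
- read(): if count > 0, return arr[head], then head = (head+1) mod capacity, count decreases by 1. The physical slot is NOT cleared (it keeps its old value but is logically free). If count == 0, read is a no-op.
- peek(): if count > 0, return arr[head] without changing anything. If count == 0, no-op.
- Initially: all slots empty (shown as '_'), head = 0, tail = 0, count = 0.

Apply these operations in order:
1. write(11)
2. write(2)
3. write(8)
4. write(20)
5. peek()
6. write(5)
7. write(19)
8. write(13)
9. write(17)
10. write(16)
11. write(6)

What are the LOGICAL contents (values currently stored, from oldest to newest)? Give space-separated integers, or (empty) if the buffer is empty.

After op 1 (write(11)): arr=[11 _ _] head=0 tail=1 count=1
After op 2 (write(2)): arr=[11 2 _] head=0 tail=2 count=2
After op 3 (write(8)): arr=[11 2 8] head=0 tail=0 count=3
After op 4 (write(20)): arr=[20 2 8] head=1 tail=1 count=3
After op 5 (peek()): arr=[20 2 8] head=1 tail=1 count=3
After op 6 (write(5)): arr=[20 5 8] head=2 tail=2 count=3
After op 7 (write(19)): arr=[20 5 19] head=0 tail=0 count=3
After op 8 (write(13)): arr=[13 5 19] head=1 tail=1 count=3
After op 9 (write(17)): arr=[13 17 19] head=2 tail=2 count=3
After op 10 (write(16)): arr=[13 17 16] head=0 tail=0 count=3
After op 11 (write(6)): arr=[6 17 16] head=1 tail=1 count=3

Answer: 17 16 6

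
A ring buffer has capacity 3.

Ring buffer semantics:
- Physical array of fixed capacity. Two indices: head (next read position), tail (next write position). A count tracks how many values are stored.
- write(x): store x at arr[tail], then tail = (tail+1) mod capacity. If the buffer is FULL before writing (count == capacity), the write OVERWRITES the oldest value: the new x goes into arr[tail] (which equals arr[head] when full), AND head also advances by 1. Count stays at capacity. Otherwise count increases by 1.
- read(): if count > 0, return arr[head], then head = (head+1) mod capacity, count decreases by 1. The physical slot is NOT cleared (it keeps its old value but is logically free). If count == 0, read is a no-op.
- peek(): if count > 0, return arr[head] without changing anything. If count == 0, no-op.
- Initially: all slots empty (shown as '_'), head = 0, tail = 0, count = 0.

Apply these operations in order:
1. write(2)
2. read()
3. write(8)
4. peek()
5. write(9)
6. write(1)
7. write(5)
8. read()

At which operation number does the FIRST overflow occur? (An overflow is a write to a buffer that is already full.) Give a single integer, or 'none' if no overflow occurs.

After op 1 (write(2)): arr=[2 _ _] head=0 tail=1 count=1
After op 2 (read()): arr=[2 _ _] head=1 tail=1 count=0
After op 3 (write(8)): arr=[2 8 _] head=1 tail=2 count=1
After op 4 (peek()): arr=[2 8 _] head=1 tail=2 count=1
After op 5 (write(9)): arr=[2 8 9] head=1 tail=0 count=2
After op 6 (write(1)): arr=[1 8 9] head=1 tail=1 count=3
After op 7 (write(5)): arr=[1 5 9] head=2 tail=2 count=3
After op 8 (read()): arr=[1 5 9] head=0 tail=2 count=2

Answer: 7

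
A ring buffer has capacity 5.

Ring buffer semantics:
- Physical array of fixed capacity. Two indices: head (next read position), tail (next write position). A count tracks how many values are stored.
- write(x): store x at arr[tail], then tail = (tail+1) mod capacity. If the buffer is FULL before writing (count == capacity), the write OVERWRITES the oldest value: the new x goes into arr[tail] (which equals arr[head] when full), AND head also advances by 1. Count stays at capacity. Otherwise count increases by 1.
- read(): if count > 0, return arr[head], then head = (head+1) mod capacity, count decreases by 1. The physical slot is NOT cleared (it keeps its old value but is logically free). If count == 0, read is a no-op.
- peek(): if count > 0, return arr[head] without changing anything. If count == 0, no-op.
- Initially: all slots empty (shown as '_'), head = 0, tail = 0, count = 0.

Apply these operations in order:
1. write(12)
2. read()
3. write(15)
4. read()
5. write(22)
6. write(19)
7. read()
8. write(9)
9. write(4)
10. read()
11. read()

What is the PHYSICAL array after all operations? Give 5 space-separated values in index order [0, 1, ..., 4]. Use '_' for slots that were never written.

After op 1 (write(12)): arr=[12 _ _ _ _] head=0 tail=1 count=1
After op 2 (read()): arr=[12 _ _ _ _] head=1 tail=1 count=0
After op 3 (write(15)): arr=[12 15 _ _ _] head=1 tail=2 count=1
After op 4 (read()): arr=[12 15 _ _ _] head=2 tail=2 count=0
After op 5 (write(22)): arr=[12 15 22 _ _] head=2 tail=3 count=1
After op 6 (write(19)): arr=[12 15 22 19 _] head=2 tail=4 count=2
After op 7 (read()): arr=[12 15 22 19 _] head=3 tail=4 count=1
After op 8 (write(9)): arr=[12 15 22 19 9] head=3 tail=0 count=2
After op 9 (write(4)): arr=[4 15 22 19 9] head=3 tail=1 count=3
After op 10 (read()): arr=[4 15 22 19 9] head=4 tail=1 count=2
After op 11 (read()): arr=[4 15 22 19 9] head=0 tail=1 count=1

Answer: 4 15 22 19 9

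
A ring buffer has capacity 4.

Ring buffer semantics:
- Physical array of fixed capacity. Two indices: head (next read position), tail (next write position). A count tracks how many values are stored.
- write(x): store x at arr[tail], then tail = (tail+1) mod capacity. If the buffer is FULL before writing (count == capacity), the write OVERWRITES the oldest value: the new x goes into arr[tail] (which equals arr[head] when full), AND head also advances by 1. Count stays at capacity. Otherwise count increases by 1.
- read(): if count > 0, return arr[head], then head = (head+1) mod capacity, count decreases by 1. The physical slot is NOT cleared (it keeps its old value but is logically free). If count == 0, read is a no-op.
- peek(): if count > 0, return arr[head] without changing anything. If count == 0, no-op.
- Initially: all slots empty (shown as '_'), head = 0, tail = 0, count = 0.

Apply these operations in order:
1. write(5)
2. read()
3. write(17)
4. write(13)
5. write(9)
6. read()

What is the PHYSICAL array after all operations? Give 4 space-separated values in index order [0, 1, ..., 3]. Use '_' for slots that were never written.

Answer: 5 17 13 9

Derivation:
After op 1 (write(5)): arr=[5 _ _ _] head=0 tail=1 count=1
After op 2 (read()): arr=[5 _ _ _] head=1 tail=1 count=0
After op 3 (write(17)): arr=[5 17 _ _] head=1 tail=2 count=1
After op 4 (write(13)): arr=[5 17 13 _] head=1 tail=3 count=2
After op 5 (write(9)): arr=[5 17 13 9] head=1 tail=0 count=3
After op 6 (read()): arr=[5 17 13 9] head=2 tail=0 count=2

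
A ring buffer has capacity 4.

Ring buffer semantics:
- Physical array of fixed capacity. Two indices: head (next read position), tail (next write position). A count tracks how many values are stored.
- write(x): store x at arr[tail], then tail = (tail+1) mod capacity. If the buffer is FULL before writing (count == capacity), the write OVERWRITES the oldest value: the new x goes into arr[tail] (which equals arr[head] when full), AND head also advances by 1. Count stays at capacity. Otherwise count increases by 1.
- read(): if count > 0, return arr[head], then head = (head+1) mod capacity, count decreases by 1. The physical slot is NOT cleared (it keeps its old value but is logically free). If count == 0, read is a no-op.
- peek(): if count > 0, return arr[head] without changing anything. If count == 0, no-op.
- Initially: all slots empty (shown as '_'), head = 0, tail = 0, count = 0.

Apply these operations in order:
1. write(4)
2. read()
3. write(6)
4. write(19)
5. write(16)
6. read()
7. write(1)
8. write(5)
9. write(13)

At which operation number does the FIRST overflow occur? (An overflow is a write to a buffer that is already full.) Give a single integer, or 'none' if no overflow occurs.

After op 1 (write(4)): arr=[4 _ _ _] head=0 tail=1 count=1
After op 2 (read()): arr=[4 _ _ _] head=1 tail=1 count=0
After op 3 (write(6)): arr=[4 6 _ _] head=1 tail=2 count=1
After op 4 (write(19)): arr=[4 6 19 _] head=1 tail=3 count=2
After op 5 (write(16)): arr=[4 6 19 16] head=1 tail=0 count=3
After op 6 (read()): arr=[4 6 19 16] head=2 tail=0 count=2
After op 7 (write(1)): arr=[1 6 19 16] head=2 tail=1 count=3
After op 8 (write(5)): arr=[1 5 19 16] head=2 tail=2 count=4
After op 9 (write(13)): arr=[1 5 13 16] head=3 tail=3 count=4

Answer: 9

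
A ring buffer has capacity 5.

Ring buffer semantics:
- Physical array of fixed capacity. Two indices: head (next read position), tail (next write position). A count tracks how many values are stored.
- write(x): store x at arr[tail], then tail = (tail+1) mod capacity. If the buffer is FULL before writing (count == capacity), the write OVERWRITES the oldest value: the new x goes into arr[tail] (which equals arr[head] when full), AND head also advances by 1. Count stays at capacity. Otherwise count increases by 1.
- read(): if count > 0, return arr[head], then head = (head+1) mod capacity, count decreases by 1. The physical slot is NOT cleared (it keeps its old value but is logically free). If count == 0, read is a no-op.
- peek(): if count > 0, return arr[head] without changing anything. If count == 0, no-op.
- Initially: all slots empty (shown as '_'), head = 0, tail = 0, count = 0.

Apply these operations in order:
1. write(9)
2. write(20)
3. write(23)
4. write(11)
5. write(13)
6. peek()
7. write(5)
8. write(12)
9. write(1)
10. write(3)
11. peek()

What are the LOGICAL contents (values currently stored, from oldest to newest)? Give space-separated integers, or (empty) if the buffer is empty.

After op 1 (write(9)): arr=[9 _ _ _ _] head=0 tail=1 count=1
After op 2 (write(20)): arr=[9 20 _ _ _] head=0 tail=2 count=2
After op 3 (write(23)): arr=[9 20 23 _ _] head=0 tail=3 count=3
After op 4 (write(11)): arr=[9 20 23 11 _] head=0 tail=4 count=4
After op 5 (write(13)): arr=[9 20 23 11 13] head=0 tail=0 count=5
After op 6 (peek()): arr=[9 20 23 11 13] head=0 tail=0 count=5
After op 7 (write(5)): arr=[5 20 23 11 13] head=1 tail=1 count=5
After op 8 (write(12)): arr=[5 12 23 11 13] head=2 tail=2 count=5
After op 9 (write(1)): arr=[5 12 1 11 13] head=3 tail=3 count=5
After op 10 (write(3)): arr=[5 12 1 3 13] head=4 tail=4 count=5
After op 11 (peek()): arr=[5 12 1 3 13] head=4 tail=4 count=5

Answer: 13 5 12 1 3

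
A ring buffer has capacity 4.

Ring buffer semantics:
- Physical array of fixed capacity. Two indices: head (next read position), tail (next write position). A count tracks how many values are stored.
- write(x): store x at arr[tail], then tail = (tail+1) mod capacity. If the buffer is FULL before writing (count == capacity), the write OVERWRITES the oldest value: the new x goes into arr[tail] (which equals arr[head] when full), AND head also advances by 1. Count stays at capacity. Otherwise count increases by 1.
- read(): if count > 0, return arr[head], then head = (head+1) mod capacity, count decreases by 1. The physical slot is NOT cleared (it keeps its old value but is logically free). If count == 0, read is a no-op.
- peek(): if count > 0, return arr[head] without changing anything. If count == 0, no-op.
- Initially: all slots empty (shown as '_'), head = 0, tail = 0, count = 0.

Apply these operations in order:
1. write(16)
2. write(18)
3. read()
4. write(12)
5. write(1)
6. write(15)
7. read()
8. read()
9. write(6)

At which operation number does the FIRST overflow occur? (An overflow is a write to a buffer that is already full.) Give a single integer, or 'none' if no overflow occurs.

After op 1 (write(16)): arr=[16 _ _ _] head=0 tail=1 count=1
After op 2 (write(18)): arr=[16 18 _ _] head=0 tail=2 count=2
After op 3 (read()): arr=[16 18 _ _] head=1 tail=2 count=1
After op 4 (write(12)): arr=[16 18 12 _] head=1 tail=3 count=2
After op 5 (write(1)): arr=[16 18 12 1] head=1 tail=0 count=3
After op 6 (write(15)): arr=[15 18 12 1] head=1 tail=1 count=4
After op 7 (read()): arr=[15 18 12 1] head=2 tail=1 count=3
After op 8 (read()): arr=[15 18 12 1] head=3 tail=1 count=2
After op 9 (write(6)): arr=[15 6 12 1] head=3 tail=2 count=3

Answer: none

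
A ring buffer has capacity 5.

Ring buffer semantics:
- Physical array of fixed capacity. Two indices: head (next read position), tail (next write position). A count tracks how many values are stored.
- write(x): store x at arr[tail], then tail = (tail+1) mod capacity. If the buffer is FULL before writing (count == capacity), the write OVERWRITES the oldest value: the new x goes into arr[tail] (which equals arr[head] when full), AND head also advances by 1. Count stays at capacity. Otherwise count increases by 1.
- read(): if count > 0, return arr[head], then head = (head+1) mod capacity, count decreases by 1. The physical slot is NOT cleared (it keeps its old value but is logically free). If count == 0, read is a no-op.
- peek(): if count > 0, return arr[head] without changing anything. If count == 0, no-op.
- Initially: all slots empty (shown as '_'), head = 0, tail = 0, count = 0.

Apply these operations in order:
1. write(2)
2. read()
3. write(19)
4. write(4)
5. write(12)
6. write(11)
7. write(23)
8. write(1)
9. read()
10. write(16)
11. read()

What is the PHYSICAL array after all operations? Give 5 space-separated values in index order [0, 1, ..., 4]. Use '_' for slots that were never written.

Answer: 23 1 16 12 11

Derivation:
After op 1 (write(2)): arr=[2 _ _ _ _] head=0 tail=1 count=1
After op 2 (read()): arr=[2 _ _ _ _] head=1 tail=1 count=0
After op 3 (write(19)): arr=[2 19 _ _ _] head=1 tail=2 count=1
After op 4 (write(4)): arr=[2 19 4 _ _] head=1 tail=3 count=2
After op 5 (write(12)): arr=[2 19 4 12 _] head=1 tail=4 count=3
After op 6 (write(11)): arr=[2 19 4 12 11] head=1 tail=0 count=4
After op 7 (write(23)): arr=[23 19 4 12 11] head=1 tail=1 count=5
After op 8 (write(1)): arr=[23 1 4 12 11] head=2 tail=2 count=5
After op 9 (read()): arr=[23 1 4 12 11] head=3 tail=2 count=4
After op 10 (write(16)): arr=[23 1 16 12 11] head=3 tail=3 count=5
After op 11 (read()): arr=[23 1 16 12 11] head=4 tail=3 count=4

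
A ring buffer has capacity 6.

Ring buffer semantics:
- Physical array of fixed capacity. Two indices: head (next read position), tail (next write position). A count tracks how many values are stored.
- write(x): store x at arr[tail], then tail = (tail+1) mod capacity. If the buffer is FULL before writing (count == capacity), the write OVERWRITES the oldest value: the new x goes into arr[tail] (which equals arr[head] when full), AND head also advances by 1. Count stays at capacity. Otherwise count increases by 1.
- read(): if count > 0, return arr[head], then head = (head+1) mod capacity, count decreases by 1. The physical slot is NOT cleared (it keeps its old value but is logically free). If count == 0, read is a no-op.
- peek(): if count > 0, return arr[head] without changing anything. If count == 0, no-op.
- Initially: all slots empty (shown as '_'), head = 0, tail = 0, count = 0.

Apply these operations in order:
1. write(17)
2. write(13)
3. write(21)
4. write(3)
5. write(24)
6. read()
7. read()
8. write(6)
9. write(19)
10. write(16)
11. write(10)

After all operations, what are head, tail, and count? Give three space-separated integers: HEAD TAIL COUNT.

Answer: 3 3 6

Derivation:
After op 1 (write(17)): arr=[17 _ _ _ _ _] head=0 tail=1 count=1
After op 2 (write(13)): arr=[17 13 _ _ _ _] head=0 tail=2 count=2
After op 3 (write(21)): arr=[17 13 21 _ _ _] head=0 tail=3 count=3
After op 4 (write(3)): arr=[17 13 21 3 _ _] head=0 tail=4 count=4
After op 5 (write(24)): arr=[17 13 21 3 24 _] head=0 tail=5 count=5
After op 6 (read()): arr=[17 13 21 3 24 _] head=1 tail=5 count=4
After op 7 (read()): arr=[17 13 21 3 24 _] head=2 tail=5 count=3
After op 8 (write(6)): arr=[17 13 21 3 24 6] head=2 tail=0 count=4
After op 9 (write(19)): arr=[19 13 21 3 24 6] head=2 tail=1 count=5
After op 10 (write(16)): arr=[19 16 21 3 24 6] head=2 tail=2 count=6
After op 11 (write(10)): arr=[19 16 10 3 24 6] head=3 tail=3 count=6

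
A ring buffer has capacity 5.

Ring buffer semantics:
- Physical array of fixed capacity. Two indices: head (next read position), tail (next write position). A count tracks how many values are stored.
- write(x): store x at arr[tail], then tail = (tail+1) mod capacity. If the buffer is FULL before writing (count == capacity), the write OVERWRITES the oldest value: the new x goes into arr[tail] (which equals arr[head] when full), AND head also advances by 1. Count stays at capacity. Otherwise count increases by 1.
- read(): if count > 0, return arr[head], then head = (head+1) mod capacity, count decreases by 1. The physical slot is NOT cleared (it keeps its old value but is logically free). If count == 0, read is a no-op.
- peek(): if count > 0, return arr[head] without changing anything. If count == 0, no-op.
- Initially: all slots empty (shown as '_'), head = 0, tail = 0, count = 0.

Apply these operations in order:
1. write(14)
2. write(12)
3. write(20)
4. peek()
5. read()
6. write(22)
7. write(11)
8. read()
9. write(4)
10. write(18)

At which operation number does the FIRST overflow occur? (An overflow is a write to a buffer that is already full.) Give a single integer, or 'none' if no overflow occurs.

After op 1 (write(14)): arr=[14 _ _ _ _] head=0 tail=1 count=1
After op 2 (write(12)): arr=[14 12 _ _ _] head=0 tail=2 count=2
After op 3 (write(20)): arr=[14 12 20 _ _] head=0 tail=3 count=3
After op 4 (peek()): arr=[14 12 20 _ _] head=0 tail=3 count=3
After op 5 (read()): arr=[14 12 20 _ _] head=1 tail=3 count=2
After op 6 (write(22)): arr=[14 12 20 22 _] head=1 tail=4 count=3
After op 7 (write(11)): arr=[14 12 20 22 11] head=1 tail=0 count=4
After op 8 (read()): arr=[14 12 20 22 11] head=2 tail=0 count=3
After op 9 (write(4)): arr=[4 12 20 22 11] head=2 tail=1 count=4
After op 10 (write(18)): arr=[4 18 20 22 11] head=2 tail=2 count=5

Answer: none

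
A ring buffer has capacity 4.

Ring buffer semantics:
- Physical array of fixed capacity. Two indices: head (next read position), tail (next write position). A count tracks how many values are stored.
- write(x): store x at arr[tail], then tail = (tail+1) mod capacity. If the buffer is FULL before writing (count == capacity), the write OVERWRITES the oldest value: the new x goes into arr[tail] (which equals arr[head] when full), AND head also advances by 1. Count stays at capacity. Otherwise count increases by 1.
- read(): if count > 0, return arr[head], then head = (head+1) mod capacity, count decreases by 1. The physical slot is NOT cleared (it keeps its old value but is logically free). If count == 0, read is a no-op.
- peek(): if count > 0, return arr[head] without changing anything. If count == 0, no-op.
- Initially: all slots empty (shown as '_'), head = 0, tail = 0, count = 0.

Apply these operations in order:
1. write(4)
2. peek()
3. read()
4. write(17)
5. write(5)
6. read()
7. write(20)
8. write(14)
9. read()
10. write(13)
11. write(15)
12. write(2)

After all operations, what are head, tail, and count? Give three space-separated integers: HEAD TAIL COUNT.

After op 1 (write(4)): arr=[4 _ _ _] head=0 tail=1 count=1
After op 2 (peek()): arr=[4 _ _ _] head=0 tail=1 count=1
After op 3 (read()): arr=[4 _ _ _] head=1 tail=1 count=0
After op 4 (write(17)): arr=[4 17 _ _] head=1 tail=2 count=1
After op 5 (write(5)): arr=[4 17 5 _] head=1 tail=3 count=2
After op 6 (read()): arr=[4 17 5 _] head=2 tail=3 count=1
After op 7 (write(20)): arr=[4 17 5 20] head=2 tail=0 count=2
After op 8 (write(14)): arr=[14 17 5 20] head=2 tail=1 count=3
After op 9 (read()): arr=[14 17 5 20] head=3 tail=1 count=2
After op 10 (write(13)): arr=[14 13 5 20] head=3 tail=2 count=3
After op 11 (write(15)): arr=[14 13 15 20] head=3 tail=3 count=4
After op 12 (write(2)): arr=[14 13 15 2] head=0 tail=0 count=4

Answer: 0 0 4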